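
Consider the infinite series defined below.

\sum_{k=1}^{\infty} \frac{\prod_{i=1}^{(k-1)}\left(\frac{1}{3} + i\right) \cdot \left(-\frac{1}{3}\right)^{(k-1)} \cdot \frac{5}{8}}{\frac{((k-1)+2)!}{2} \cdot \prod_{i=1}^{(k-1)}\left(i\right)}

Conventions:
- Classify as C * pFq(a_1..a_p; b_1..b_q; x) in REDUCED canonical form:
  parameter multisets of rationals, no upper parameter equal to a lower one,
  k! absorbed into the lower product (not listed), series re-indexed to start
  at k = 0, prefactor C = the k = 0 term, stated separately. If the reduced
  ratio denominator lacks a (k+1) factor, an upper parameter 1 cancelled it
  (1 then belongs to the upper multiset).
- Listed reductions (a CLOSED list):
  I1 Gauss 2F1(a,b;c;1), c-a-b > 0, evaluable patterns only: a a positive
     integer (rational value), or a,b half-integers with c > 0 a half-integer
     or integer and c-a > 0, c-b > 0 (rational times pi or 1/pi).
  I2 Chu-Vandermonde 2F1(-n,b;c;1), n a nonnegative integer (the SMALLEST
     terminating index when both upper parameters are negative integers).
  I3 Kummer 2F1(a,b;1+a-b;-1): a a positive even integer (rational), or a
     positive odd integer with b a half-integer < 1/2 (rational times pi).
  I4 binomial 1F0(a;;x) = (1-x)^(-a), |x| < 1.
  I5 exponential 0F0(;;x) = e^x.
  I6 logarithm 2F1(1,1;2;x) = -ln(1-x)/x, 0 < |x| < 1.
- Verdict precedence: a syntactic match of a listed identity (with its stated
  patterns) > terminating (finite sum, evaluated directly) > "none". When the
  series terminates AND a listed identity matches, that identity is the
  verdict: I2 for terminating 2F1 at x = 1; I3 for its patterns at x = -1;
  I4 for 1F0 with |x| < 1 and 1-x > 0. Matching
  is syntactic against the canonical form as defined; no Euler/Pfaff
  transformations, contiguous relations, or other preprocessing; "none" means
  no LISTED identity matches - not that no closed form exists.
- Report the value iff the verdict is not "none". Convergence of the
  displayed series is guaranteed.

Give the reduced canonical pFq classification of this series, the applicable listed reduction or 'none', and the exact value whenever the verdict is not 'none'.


Key step: from the first term \frac{5}{8}: the denominator's factorial ratio (C = 5/8) is a lower Pochhammer.
Ratio: r(k) = -\frac{1}{3} * (k+\frac{4}{3}) / [(k+3) (k+1)] ; factor over Q: parameters, x = -\frac{1}{3}, and C = \frac{5}{8}.

Canonical form: C = \frac{5}{8} times 1F1 with upper {\frac{4}{3}}, lower {3}, x = -\frac{1}{3}. Verdict: none (x = -\frac{1}{3}): each listed identity misses the multisets {\frac{4}{3}} ; {3}.


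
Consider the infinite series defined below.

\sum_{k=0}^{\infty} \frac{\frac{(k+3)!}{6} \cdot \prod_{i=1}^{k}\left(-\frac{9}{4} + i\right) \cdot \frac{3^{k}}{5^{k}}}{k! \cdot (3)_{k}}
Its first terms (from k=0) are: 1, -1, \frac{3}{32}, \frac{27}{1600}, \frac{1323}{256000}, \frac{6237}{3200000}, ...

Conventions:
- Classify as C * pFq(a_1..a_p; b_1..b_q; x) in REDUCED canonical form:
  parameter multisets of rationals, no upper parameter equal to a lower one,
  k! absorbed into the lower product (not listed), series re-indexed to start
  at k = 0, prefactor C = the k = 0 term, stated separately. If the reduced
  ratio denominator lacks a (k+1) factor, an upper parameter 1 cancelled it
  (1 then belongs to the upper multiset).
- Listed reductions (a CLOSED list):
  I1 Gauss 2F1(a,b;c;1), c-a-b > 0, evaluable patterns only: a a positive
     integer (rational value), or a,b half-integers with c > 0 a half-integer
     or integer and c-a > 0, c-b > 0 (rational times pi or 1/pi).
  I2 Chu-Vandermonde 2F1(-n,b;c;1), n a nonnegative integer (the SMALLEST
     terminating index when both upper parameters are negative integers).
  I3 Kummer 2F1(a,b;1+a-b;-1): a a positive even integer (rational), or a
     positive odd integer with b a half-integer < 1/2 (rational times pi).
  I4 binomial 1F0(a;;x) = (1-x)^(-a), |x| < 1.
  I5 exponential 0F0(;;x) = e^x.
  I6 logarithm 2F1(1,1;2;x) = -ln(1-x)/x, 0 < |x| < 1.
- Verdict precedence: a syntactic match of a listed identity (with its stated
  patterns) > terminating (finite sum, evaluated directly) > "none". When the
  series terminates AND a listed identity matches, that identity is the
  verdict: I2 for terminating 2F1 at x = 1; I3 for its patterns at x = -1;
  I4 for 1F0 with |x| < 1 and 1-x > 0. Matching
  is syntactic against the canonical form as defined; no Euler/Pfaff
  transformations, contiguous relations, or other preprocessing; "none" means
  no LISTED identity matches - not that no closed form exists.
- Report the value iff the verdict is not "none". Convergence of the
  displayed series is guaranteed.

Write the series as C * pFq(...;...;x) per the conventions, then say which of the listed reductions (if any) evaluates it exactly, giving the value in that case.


This is 1 * 2F1(-\frac{5}{4}, 4; 3; \frac{3}{5}) in reduced canonical form. Verdict: none (x = \frac{3}{5}): each listed identity misses the multisets {-\frac{5}{4}, 4} ; {3}.

Structural cue: with t_0 = 1, the factorial ratio (C = 1, x = 3/5) (k+a-1)!/(a-1)! is a rising factorial (a)_k.
Step ratio: r(k) = \frac{3}{5} * (k-\frac{5}{4}) (k+4) / [(k+3) (k+1)] ; factor over Q: parameters, x = \frac{3}{5}, and C = 1.


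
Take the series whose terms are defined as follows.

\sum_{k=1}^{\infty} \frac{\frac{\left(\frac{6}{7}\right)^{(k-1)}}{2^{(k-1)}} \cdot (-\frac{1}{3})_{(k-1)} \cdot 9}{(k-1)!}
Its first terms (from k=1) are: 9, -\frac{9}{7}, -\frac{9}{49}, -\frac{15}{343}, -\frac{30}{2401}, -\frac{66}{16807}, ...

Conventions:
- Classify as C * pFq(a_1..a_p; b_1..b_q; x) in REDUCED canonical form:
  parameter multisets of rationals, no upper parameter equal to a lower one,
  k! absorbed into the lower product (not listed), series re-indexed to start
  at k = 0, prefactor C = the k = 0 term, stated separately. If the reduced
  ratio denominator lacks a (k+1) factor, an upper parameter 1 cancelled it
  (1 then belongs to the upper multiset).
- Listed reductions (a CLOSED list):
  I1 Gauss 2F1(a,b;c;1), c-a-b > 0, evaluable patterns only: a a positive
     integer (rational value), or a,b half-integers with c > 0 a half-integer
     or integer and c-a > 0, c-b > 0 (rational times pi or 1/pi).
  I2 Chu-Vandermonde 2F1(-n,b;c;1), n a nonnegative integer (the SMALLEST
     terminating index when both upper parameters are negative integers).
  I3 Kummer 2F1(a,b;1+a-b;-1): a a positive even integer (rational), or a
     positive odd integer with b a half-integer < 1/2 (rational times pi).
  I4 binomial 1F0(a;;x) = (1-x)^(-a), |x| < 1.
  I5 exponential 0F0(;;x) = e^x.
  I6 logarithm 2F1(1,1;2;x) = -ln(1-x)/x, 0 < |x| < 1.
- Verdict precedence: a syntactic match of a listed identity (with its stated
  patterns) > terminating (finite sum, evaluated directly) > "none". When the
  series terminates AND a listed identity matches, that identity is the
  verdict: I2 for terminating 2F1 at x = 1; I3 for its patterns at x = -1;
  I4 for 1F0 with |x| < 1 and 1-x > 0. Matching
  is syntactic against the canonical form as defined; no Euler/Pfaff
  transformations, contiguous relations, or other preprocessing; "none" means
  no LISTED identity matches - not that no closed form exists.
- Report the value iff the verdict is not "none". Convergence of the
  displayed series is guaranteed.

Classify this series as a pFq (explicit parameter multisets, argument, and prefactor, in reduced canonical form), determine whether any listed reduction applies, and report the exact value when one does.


This is 9 * 1F0(-\frac{1}{3}; -; \frac{3}{7}) in reduced canonical form. Verdict: the binomial series (I4) matches (the 1F0 binomial series: exponent 1/3, x = \frac{3}{7}). Exact value: 9 \cdot \left(\frac{4}{7}\right)^{\frac{1}{3}}.

Key observation: from the first term 9: the two k-th powers (C = 9) combine into one argument.
Adjacent-term ratio: r(k) = \frac{3}{7} * (k-\frac{1}{3}) / [(k+1)] - rational; roots negated = parameters, x = \frac{3}{7}, C = 9.


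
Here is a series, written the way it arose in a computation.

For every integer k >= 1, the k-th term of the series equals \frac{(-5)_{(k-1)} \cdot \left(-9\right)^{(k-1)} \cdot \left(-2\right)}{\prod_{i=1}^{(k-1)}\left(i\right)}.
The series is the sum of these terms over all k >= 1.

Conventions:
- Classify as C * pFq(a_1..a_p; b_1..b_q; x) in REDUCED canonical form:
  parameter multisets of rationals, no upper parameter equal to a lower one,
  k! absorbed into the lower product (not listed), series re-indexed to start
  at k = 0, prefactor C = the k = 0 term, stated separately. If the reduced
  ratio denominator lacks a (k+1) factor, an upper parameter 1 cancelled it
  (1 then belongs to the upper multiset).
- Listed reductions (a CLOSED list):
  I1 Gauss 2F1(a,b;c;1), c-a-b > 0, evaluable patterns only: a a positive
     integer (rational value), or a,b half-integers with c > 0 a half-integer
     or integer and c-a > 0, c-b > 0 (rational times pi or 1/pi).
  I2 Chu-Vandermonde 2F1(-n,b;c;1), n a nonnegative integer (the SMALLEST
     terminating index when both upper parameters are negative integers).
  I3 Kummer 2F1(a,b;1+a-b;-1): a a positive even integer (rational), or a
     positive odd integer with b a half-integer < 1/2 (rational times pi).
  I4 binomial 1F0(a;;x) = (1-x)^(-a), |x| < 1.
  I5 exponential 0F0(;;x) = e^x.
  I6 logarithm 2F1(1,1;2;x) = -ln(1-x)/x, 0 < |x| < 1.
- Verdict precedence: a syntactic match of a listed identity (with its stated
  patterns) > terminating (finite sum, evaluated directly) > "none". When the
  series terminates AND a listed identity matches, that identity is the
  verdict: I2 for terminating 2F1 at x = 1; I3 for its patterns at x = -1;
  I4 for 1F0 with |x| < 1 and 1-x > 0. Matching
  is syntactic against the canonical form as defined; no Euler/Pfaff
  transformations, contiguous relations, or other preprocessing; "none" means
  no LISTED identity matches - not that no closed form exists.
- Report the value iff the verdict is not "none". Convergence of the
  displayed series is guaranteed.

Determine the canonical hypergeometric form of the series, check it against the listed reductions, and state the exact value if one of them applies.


Reduced: x = -9, 1F0, upper = {-5}, lower = {-}, C = -2. Verdict: terminating at k = 5: the factor (-5)_k kills every later term; summing the 6 survivors is exact. Its exact value is -200000.

Key observation: t_0 being -2, the product of the first k integers (C = -2) is k!.
Adjacent-term ratio: r(k) = -9 * (k-5) / [(k+1)] ; factor over Q: parameters, x = -9, and C = -2.


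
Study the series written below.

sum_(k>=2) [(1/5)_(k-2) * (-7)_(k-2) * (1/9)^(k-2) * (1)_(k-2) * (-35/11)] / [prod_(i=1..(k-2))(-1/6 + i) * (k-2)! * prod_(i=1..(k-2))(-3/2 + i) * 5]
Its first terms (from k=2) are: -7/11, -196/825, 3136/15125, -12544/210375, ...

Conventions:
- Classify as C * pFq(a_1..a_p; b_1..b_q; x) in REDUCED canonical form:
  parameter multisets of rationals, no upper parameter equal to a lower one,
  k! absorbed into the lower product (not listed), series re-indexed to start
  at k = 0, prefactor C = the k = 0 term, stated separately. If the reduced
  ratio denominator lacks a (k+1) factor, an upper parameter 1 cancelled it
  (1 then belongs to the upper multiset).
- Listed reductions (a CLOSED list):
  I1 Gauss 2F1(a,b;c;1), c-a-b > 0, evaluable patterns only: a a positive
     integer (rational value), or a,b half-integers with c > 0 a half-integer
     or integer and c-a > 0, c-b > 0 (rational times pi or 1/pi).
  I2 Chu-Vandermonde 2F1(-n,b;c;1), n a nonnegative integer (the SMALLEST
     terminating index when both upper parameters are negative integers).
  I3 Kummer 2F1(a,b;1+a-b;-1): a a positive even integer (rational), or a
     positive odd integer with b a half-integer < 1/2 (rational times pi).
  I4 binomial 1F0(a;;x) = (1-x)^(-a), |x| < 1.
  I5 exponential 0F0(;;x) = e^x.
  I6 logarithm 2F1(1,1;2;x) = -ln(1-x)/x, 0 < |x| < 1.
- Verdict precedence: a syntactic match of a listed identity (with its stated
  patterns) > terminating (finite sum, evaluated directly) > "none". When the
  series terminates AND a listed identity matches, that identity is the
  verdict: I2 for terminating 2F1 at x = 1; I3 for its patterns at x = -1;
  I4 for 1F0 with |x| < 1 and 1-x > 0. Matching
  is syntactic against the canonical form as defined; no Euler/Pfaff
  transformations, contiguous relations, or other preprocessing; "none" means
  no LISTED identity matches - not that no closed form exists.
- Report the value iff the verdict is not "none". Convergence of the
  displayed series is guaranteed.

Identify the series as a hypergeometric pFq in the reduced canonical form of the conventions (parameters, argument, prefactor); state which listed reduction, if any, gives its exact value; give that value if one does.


This is -7/11 * 3F2(-7, 1/5, 1; -1/2, 5/6; 1/9) in reduced canonical form. Verdict: terminating - upper -7 stops the sum at k = 7; the 8 terms are added exactly. Value: -57514036306575751/80094288849609375.

Key step: with t_0 = -7/11, the lower running product (C = -7/11) is a rising factorial.
Step ratio: r(k) = (1/9) * (k-7) (k+1/5) (k+1) / [(k-1/2) (k+5/6) (k+1)] - poly over poly, x = (1/9) from leading terms; C = -7/11 at k = 0.


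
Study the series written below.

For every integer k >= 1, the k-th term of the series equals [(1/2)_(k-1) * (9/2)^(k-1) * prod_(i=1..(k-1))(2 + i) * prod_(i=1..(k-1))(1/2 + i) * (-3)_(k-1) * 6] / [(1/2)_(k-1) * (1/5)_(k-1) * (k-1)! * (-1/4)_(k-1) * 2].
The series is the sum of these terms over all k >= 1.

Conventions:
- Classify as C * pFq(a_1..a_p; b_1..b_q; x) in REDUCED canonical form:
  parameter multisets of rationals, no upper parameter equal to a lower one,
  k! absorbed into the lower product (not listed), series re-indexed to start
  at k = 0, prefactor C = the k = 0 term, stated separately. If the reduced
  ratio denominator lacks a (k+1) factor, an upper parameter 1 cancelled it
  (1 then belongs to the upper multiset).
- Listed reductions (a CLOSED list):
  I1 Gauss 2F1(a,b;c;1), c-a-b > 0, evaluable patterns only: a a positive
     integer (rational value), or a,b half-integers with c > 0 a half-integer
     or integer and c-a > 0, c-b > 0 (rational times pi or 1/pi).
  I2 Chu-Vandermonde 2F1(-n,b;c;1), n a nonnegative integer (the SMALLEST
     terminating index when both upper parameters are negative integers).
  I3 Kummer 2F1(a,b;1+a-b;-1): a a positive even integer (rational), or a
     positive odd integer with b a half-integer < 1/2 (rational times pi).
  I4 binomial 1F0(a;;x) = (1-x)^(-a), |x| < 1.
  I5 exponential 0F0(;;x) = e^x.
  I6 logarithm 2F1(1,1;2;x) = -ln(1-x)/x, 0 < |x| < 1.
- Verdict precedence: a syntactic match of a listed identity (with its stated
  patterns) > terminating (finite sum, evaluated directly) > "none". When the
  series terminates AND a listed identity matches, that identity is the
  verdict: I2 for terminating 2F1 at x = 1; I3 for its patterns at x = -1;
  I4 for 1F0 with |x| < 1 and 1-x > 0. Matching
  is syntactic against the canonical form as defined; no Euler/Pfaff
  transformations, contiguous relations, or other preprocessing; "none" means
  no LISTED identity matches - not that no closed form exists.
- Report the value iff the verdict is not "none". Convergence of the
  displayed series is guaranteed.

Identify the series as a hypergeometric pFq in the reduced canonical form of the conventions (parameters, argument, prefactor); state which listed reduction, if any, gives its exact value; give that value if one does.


Key step: t_0 = 3 here, and the running product (C = 3) telescopes to a rising factorial.
Term ratio: r(k) = (9/2) * (k-3) (k+3/2) (k+3) / [(k-1/4) (k+1/5) (k+1)] - rational in k. x = (9/2); t_0 = 3; negate the roots.

Classification (C = 3): 3F2 with upper {-3, 3/2, 3}, lower {-1/4, 1/5}, argument x = 9/2. Verdict: terminating - the sum ends at index 3 because -3 is a negative integer; exact evaluation follows. Sum: 11704128/11.


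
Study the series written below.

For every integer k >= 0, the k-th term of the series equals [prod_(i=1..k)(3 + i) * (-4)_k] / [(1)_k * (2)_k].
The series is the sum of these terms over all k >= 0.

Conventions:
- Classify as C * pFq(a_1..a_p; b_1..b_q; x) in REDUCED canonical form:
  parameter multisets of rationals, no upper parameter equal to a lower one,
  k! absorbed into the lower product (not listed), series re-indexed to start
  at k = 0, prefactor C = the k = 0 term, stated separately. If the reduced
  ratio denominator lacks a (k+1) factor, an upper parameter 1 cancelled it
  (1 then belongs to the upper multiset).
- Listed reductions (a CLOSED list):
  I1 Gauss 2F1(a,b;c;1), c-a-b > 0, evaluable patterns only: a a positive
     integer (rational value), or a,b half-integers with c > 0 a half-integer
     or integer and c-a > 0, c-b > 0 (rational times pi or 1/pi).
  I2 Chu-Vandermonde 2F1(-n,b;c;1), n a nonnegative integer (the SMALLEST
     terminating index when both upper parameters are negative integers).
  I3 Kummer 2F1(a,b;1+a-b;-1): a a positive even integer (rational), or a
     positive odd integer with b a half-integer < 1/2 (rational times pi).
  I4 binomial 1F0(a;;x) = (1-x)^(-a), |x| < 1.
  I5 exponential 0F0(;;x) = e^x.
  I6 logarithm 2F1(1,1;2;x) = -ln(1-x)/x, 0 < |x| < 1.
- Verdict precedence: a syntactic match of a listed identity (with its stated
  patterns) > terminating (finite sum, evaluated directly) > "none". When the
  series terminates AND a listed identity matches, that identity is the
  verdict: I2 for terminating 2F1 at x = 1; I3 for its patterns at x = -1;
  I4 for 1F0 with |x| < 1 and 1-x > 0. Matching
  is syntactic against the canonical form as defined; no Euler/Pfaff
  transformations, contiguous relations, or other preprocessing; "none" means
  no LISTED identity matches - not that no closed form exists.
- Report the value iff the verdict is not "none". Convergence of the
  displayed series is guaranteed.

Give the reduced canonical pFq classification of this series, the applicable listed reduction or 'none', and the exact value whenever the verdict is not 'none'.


At argument 1: a 2F1 with upper {-4, 4}, lower {2}, scaled by C = 1. Verdict: Chu-Vandermonde (I2) applies (terminating 2F1 at x = 1 with n = 4, b = 4, c = 2). Sum: 0.

Structural cue: with t_0 = 1, (1)_k (prefactor 1) is k! itself.
Term ratio: r(k) = 1 * (k-4) (k+4) / [(k+2) (k+1)] - poly over poly, x = 1 from leading terms; C = 1 at k = 0.


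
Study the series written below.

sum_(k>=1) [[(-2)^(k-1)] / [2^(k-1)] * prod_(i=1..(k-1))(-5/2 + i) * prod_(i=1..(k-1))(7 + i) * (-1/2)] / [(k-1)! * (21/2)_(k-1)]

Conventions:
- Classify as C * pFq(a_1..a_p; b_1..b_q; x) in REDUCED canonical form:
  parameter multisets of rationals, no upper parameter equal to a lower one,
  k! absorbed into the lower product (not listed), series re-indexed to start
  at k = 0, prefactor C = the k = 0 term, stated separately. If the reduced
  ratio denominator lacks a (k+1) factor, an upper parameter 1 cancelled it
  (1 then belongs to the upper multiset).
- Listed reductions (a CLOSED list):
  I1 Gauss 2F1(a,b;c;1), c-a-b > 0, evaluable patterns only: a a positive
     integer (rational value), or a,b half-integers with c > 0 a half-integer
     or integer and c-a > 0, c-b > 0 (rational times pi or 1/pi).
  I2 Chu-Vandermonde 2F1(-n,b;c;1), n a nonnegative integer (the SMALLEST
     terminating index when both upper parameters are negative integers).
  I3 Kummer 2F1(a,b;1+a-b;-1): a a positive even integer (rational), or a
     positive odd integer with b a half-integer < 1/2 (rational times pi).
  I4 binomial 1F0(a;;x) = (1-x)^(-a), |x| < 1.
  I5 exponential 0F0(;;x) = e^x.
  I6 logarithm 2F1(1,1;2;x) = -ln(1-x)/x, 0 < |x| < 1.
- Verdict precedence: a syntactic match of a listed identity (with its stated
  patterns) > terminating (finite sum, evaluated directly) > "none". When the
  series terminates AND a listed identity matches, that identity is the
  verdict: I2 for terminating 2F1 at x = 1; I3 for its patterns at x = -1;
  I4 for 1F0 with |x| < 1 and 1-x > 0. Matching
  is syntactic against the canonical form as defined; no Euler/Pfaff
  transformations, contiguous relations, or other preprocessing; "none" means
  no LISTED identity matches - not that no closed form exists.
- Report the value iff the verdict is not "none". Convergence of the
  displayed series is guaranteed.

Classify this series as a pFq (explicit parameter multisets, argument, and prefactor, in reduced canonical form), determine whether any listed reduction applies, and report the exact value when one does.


The series (x = -1) is 2F1: upper {-3/2, 8}, lower {21/2}, prefactor -1/2. Verdict: Kummer's theorem (I3) applies (x = -1; c = 21/2 equals 1+a-b for upper {-3/2, 8}: listed pattern). Its exact value is -4199/3584.

The tell: t_0 being -1/2, the running product (C = -1/2) telescopes to a rising factorial.
Adjacent-term ratio: r(k) = (-1) * (k-3/2) (k+8) / [(k+21/2) (k+1)] ; factor over Q: parameters, x = (-1), and C = -1/2.


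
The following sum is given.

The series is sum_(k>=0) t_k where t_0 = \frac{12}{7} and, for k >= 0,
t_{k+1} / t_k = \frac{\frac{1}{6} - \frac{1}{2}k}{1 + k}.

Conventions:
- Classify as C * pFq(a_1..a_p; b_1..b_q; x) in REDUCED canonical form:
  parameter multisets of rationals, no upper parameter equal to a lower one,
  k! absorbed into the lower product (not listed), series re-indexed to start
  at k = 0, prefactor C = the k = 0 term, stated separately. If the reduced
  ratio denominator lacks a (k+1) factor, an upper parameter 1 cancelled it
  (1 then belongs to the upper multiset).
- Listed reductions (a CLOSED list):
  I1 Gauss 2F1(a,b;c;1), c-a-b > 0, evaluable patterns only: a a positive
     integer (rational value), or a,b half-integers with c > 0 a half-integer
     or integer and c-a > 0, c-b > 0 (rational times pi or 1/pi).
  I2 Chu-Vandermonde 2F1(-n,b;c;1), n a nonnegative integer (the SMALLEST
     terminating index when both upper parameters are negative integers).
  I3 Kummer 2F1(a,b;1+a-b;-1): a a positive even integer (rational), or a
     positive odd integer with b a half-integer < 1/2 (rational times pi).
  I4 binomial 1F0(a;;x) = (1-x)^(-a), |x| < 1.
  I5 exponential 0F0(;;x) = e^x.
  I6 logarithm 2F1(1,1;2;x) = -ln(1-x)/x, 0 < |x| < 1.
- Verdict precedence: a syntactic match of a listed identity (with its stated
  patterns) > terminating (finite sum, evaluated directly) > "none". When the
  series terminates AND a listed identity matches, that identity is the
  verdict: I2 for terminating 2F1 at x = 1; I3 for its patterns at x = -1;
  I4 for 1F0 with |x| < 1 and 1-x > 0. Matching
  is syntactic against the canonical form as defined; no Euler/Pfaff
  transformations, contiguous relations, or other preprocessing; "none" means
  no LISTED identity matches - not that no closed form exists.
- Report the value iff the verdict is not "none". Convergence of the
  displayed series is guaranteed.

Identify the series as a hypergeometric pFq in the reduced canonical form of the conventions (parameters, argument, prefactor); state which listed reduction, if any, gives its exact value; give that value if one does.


Prefactor \frac{12}{7}, argument -\frac{1}{2}: 1F0 with upper {-\frac{1}{3}} over lower {-}. Verdict at x = -\frac{1}{2}: binomial (I4) matches (the 1F0 binomial series: exponent 1/3, x = -\frac{1}{2}). Value: \frac{12}{7} \cdot \left(\frac{3}{2}\right)^{\frac{1}{3}}.

Key observation: t_0 = \frac{12}{7} here, and factor the ratio over Q (prefactor 12/7): negated roots = parameters.
Adjacent-term ratio: r(k) = -\frac{1}{2} * (k-\frac{1}{3}) / [(k+1)] - rational; roots negated = parameters, x = -\frac{1}{2}, C = \frac{12}{7}.


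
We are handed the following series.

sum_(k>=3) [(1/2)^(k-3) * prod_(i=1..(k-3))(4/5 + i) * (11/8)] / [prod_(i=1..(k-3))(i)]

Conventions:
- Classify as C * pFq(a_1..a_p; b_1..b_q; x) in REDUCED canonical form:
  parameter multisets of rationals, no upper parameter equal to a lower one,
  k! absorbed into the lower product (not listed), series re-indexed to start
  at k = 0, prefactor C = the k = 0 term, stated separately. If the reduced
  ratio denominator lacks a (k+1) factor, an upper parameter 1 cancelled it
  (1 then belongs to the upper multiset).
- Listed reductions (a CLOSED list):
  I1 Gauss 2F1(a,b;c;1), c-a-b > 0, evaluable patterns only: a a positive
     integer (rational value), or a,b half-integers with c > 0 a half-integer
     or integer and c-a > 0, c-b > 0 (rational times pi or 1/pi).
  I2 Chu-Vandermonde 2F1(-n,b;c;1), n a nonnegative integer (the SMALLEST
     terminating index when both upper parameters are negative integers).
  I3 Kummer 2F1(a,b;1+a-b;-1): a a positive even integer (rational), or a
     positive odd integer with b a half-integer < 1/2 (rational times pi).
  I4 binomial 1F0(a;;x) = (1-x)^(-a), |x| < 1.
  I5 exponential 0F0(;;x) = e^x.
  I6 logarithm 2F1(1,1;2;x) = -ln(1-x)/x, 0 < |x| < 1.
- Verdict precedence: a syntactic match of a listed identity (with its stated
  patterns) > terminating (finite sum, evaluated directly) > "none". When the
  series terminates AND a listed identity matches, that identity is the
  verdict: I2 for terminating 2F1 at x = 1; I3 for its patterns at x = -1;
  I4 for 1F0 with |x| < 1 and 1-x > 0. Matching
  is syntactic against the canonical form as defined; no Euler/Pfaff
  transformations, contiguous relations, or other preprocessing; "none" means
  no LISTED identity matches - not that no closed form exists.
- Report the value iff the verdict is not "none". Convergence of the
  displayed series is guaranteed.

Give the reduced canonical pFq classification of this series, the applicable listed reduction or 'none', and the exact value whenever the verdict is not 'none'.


Prefactor 11/8, argument 1/2: 1F0 with upper {9/5} over lower {-}. Verdict at x = 1/2: the I4 binomial reduction matches (the 1F0 binomial series: exponent -9/5, x = 1/2). Hence: (11/8) * (1/2)^(-9/5).

Key observation: t_0 = 11/8 here, and the running product (C = 11/8) telescopes to a rising factorial.
Step ratio: r(k) = (1/2) * (k+9/5) / [(k+1)] - rational in k. x = (1/2); t_0 = 11/8; negate the roots.


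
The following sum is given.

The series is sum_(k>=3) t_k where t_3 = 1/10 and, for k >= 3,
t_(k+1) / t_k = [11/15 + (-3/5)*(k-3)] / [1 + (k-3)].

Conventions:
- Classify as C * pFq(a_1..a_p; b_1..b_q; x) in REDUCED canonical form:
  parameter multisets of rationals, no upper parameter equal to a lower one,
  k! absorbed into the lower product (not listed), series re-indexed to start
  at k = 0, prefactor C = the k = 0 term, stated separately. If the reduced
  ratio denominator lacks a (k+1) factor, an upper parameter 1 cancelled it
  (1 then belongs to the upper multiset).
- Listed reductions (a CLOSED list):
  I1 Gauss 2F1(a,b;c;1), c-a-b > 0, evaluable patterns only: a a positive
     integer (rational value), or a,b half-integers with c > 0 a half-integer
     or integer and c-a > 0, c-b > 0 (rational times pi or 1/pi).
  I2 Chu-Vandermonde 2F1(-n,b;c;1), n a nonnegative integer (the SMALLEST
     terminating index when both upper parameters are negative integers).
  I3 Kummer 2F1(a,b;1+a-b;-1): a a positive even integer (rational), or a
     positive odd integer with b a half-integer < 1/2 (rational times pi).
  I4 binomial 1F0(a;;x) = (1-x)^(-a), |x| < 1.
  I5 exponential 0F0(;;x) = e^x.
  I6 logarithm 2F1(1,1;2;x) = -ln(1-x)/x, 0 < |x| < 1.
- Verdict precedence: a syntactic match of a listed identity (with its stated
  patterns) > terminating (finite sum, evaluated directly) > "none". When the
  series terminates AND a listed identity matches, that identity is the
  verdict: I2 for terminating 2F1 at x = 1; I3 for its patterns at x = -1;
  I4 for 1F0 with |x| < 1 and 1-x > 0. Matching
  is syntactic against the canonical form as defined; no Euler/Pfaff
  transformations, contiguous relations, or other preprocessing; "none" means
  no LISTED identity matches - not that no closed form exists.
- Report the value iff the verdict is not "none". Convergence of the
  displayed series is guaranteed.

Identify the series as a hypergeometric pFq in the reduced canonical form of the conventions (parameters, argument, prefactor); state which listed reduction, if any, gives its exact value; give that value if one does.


First insight: t_0 being 1/10, roots of the ratio polynomials (prefactor 1/10) are the negated parameters.
Ratio: r(k) = (-3/5) * (k-11/9) / [(k+1)] - rational in k. x = (-3/5); t_0 = 1/10; negate the roots.

With C = 1/10: the canonical form is 1F0(-11/9; -; -3/5). Verdict (x = -3/5): binomial (I4) applies (the 1F0 binomial series: exponent 11/9, x = -3/5). Exact value: (1/10) * (8/5)^(11/9).


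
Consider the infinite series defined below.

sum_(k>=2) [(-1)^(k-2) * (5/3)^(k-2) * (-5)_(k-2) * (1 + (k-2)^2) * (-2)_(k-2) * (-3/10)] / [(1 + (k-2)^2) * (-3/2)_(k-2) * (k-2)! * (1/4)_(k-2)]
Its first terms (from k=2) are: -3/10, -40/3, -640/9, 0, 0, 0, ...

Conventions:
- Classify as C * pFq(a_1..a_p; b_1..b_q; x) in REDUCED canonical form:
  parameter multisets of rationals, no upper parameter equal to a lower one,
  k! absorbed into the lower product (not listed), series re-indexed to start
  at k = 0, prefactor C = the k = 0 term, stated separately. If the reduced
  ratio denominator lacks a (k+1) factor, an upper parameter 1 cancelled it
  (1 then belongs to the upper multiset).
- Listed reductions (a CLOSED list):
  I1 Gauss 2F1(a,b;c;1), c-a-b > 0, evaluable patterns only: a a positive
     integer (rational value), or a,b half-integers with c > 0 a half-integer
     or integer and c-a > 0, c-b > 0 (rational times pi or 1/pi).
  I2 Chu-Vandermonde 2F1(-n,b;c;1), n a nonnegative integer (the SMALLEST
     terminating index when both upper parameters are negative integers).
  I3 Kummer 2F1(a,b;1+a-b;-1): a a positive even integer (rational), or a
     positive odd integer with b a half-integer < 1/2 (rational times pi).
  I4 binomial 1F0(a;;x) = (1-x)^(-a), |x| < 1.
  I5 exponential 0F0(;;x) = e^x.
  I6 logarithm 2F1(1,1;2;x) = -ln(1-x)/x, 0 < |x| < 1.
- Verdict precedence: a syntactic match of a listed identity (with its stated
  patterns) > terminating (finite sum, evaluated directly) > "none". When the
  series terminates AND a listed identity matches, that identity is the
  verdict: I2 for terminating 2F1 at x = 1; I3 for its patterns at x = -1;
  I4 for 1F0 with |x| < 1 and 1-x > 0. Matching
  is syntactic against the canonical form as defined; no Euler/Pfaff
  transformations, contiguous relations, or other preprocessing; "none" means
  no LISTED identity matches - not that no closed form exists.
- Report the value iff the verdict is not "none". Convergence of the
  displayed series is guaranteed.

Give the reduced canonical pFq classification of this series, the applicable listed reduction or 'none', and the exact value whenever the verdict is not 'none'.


First insight: from the first term -3/10: the (-1)^k factor (prefactor -3/10) folds into the argument's sign.
Consecutive-term ratio: r(k) = (-5/3) * (k-5) (k-2) / [(k-3/2) (k+1/4) (k+1)] - rational in k, leading ratio (-5/3); with t_0 = -3/10, classification follows.

At argument -5/3: a 2F2 with upper {-5, -2}, lower {-3/2, 1/4}, scaled by C = -3/10. Verdict: terminating - the sum ends at index 2 because -2 is a negative integer; exact evaluation follows. Hence: -7627/90.


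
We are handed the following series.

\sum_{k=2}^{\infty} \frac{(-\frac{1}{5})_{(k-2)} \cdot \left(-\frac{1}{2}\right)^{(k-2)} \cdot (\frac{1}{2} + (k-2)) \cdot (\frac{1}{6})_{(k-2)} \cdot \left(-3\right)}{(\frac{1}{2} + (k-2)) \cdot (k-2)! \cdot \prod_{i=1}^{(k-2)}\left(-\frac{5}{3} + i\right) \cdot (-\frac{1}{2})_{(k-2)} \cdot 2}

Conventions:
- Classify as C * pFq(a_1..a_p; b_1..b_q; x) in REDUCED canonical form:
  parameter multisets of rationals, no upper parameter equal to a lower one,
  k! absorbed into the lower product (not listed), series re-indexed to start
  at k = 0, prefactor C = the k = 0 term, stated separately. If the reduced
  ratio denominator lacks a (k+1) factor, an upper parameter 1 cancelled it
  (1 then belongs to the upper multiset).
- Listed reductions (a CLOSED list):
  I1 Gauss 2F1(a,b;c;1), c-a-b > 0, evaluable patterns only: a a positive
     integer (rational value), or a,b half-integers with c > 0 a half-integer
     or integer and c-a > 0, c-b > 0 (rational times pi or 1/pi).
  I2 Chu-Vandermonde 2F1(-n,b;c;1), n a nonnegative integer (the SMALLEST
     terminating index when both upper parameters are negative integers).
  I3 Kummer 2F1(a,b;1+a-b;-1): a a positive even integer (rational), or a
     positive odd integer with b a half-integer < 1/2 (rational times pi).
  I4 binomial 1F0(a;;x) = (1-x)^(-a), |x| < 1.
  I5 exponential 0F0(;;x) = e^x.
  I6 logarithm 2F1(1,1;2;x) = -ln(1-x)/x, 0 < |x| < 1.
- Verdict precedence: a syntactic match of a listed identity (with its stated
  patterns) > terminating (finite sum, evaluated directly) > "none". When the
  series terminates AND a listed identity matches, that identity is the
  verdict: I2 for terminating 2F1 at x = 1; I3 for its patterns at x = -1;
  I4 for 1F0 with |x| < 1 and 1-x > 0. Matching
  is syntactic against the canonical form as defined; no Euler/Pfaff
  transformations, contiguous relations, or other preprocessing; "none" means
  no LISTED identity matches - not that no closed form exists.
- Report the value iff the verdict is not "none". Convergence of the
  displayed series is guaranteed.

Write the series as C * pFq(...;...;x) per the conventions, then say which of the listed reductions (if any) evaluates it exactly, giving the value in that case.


At argument -\frac{1}{2}: a 2F2 with upper {-\frac{1}{5}, \frac{1}{6}}, lower {-\frac{2}{3}, -\frac{1}{2}}, scaled by C = -\frac{3}{2}. Verdict: no listed reduction: x = -\frac{1}{2} and upper {-\frac{1}{5}, \frac{1}{6}} fail every I1-I6 pattern.

Structural cue: from the first term -\frac{3}{2}: k + 1/2 divides numerator and denominator alike; C = -3/2 after cancelling.
Adjacent-term ratio: r(k) = -\frac{1}{2} * (k-\frac{1}{5}) (k+\frac{1}{6}) / [(k-\frac{2}{3}) (k-\frac{1}{2}) (k+1)] - rational in k. x = -\frac{1}{2}; t_0 = -\frac{3}{2}; negate the roots.


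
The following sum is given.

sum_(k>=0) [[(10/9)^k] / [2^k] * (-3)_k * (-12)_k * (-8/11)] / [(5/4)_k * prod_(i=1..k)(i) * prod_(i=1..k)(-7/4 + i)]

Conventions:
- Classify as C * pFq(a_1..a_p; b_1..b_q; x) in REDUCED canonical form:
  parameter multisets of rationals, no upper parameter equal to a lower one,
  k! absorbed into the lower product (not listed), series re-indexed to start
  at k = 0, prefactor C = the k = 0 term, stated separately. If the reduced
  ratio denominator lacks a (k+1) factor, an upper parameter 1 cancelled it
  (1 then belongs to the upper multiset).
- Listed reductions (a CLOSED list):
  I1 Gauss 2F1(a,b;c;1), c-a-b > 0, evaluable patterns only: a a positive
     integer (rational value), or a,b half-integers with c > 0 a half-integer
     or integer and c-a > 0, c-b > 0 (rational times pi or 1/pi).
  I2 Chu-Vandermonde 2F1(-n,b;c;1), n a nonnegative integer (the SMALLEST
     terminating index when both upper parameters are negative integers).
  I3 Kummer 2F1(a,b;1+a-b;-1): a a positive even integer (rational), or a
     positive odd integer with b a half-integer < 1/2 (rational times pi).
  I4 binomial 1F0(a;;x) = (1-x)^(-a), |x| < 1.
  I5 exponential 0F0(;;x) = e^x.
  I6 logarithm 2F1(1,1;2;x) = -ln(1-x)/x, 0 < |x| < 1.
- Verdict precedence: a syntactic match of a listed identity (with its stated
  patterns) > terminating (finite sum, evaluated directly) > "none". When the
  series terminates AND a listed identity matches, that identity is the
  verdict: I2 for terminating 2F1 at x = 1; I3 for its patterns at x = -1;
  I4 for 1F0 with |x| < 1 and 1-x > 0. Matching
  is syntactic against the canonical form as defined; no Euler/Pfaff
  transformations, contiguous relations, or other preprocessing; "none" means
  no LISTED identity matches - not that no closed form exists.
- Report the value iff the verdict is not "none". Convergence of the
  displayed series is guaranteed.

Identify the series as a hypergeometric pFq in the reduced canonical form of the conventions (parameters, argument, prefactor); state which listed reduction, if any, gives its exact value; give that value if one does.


At argument 5/9: a 2F2 with upper {-12, -3}, lower {-3/4, 5/4}, scaled by C = -8/11. Verdict: terminating - upper parameter -3 makes this a finite sum (last index 3), evaluated exactly. Sum: 244110488/938223.

First insight: t_0 = -8/11 here, and the product of the first k integers (C = -8/11) is k!.
Consecutive-term ratio: r(k) = (5/9) * (k-12) (k-3) / [(k-3/4) (k+5/4) (k+1)] - rational; roots negated = parameters, x = (5/9), C = -8/11.


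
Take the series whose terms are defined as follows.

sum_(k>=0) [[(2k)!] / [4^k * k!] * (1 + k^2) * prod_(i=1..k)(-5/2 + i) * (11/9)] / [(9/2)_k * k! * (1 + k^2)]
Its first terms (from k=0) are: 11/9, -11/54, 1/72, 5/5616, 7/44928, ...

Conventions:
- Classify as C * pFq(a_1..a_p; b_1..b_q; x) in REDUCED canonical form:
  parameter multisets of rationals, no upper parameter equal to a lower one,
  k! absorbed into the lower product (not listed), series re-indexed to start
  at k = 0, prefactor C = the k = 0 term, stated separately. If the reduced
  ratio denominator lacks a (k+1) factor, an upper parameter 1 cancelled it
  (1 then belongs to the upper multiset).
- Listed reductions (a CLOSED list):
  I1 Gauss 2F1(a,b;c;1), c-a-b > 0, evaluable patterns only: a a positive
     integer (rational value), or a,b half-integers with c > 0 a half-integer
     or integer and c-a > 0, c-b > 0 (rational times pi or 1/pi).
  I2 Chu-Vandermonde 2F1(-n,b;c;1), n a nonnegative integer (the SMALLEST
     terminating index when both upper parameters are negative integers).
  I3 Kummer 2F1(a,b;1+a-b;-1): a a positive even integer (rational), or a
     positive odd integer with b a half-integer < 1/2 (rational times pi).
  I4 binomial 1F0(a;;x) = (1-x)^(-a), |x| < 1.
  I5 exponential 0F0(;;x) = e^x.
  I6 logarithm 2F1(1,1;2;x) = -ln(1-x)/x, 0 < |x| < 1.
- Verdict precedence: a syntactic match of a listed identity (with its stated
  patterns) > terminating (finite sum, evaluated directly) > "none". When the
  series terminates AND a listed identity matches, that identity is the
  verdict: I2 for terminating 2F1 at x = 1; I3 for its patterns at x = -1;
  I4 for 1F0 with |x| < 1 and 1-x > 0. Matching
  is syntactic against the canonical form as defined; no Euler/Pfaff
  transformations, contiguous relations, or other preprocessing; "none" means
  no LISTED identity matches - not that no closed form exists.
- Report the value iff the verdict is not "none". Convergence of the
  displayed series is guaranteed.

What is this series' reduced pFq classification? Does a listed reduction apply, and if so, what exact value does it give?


Reduced: x = 1, 2F1, upper = {-3/2, 1/2}, lower = {9/2}, C = 11/9. Verdict (x = 1): Gauss's theorem I1 (half-integer case) applies (x = 1; upper {-3/2, 1/2} half-integers, c = 9/2 in the evaluable pattern). Sum: (2695/8192) * pi.

Key step: from the first term 11/9: k^2 + 1 divides numerator and denominator alike; prefactor 11/9 after cancelling.
Adjacent-term ratio: r(k) = 1 * (k-3/2) (k+1/2) / [(k+9/2) (k+1)] - poly over poly, x = 1 from leading terms; C = 11/9 at k = 0.


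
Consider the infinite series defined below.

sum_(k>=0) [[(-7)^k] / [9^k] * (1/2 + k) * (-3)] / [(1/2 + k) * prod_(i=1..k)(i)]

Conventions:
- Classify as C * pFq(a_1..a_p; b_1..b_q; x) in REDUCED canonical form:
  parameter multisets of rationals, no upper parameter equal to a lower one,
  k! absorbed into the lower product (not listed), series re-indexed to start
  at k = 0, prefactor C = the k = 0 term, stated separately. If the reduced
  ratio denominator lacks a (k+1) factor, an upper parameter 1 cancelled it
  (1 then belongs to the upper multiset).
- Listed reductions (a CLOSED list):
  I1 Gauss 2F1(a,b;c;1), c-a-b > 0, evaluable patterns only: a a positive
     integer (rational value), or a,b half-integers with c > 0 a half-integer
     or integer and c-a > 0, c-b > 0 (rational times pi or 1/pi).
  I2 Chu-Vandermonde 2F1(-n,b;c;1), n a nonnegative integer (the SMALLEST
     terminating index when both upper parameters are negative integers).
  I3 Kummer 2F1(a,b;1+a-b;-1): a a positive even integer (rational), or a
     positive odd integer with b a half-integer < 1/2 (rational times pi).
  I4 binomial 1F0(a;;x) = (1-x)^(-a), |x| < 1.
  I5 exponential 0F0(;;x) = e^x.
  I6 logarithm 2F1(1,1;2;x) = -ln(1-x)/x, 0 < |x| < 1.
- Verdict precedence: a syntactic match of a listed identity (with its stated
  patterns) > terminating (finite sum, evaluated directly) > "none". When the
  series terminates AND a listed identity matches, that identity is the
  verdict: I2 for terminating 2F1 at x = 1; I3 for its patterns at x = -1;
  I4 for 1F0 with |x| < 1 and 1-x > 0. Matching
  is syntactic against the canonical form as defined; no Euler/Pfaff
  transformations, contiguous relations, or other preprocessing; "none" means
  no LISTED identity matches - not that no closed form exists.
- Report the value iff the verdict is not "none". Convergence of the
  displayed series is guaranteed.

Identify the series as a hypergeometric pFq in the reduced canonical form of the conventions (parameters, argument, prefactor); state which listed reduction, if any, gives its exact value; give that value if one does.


Prefactor -3, argument -7/9: 0F0 with upper {-} over lower {-}. Verdict at x = -7/9: the I5 exponential reduction matches (the 0F0 exponential series at x = -7/9). Hence: (-3) * e^(-7/9).

Key step: from the first term -3: the product of the first k integers (C = -3) is k!.
Ratio: r(k) = (-7/9) * 1 / [(k+1)] - rational in k. x = (-7/9); t_0 = -3; negate the roots.
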